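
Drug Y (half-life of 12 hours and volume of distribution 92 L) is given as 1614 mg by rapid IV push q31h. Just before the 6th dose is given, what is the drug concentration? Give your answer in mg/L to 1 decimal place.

3.5 mg/L

f = (1/2)^(τ/t½) = (1/2)^(31/12) ≈ 0.1669.
C₀ = D/Vd = 1614/92 ≈ 17.543 mg/L.
Before the 6th dose, 5 doses have been given. Superposition: Cmin = C₀·(f + f² + … + f^5).
≈ 17.543 × (0.1669 + 0.0279 + 0.0046 + 0.0008 + 0.0001) ≈ 17.543 × 0.2003 ≈ 3.514 mg/L.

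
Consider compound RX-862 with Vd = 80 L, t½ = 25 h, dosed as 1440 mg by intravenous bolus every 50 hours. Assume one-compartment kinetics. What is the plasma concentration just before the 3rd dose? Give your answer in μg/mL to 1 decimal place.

5.6 μg/mL

f = (1/2)^(τ/t½) = (1/2)^(50/25) ≈ 0.2500.
C₀ = D/Vd = 1440/80 ≈ 18.000 μg/mL.
Before the 3rd dose, 2 doses have been given. Superposition: Cmin = C₀·(f + f²).
≈ 18.000 × (0.2500 + 0.0625) ≈ 18.000 × 0.3125 ≈ 5.625 μg/mL.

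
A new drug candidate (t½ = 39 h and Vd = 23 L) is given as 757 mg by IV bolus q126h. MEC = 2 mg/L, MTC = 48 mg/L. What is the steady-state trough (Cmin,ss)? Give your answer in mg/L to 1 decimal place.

3.9 mg/L

τ/t½ = 126/39 ≈ 3.2308, so fraction remaining f = (1/2)^(126/39) ≈ 0.1065.
Accumulation ratio R = 1/(1 − f) ≈ 1/0.8935 ≈ 1.1192.
Each bolus raises the concentration by D/Vd = 757/23 ≈ 32.913 mg/L.
Cmax,ss = C₀/(1 − f) ≈ 32.913/0.8935 ≈ 36.836 mg/L.
Steady-state trough Cmin,ss = Cmax,ss·f ≈ 36.836 × 0.1065 ≈ 3.923 mg/L.
Trough 3.9 mg/L vs MEC 2 mg/L: adequate.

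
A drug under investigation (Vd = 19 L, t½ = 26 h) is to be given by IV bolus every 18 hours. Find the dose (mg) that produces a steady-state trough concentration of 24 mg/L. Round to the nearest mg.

281 mg

τ/t½ = 18/26 ≈ 0.69231, so f = (1/2)^(18/26) ≈ 0.618863.
Cmin,ss = (D/Vd)·f/(1−f), so D = Cmin,ss·Vd·(1−f)/f.
D = 24 × 19 × (1−f)/f ≈ 24 × 19 × 0.61587 ≈ 280.84 mg.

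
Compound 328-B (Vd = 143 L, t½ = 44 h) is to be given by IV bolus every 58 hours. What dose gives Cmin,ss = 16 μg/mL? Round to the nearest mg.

τ/t½ = 58/44 ≈ 1.3182, so f = (1/2)^(58/44) ≈ 0.401040.
Cmin,ss = (D/Vd)·f/(1−f), so D = Cmin,ss·Vd·(1−f)/f.
D = 16 × 143 × (1−f)/f ≈ 16 × 143 × 1.49352 ≈ 3417.17 mg.

3417 mg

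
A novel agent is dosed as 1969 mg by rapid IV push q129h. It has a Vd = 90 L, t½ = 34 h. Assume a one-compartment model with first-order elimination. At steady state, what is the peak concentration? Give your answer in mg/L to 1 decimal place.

23.6 mg/L

k = ln2/t½ = ln2/34 ≈ 0.020387 h⁻¹; fraction remaining f = e^(−kτ) = e^(−0.020387×129) ≈ 0.0721.
At steady state, accumulation factor R = 1/(1 − e^(−kτ)) ≈ 1.0777.
Each bolus raises the concentration by D/Vd = 1969/90 ≈ 21.878 mg/L.
Cmax,ss = C₀/(1 − f) ≈ 21.878/0.9279 ≈ 23.578 mg/L.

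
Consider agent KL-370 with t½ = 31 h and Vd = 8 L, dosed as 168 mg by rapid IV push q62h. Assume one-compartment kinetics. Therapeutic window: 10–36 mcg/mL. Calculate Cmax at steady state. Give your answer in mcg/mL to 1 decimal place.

τ = 62 h = 2 half-lives, so f = (1/2)^2 = 0.25.
At steady state, R = 1/(1 − 0.25) = 4/3.
Single-dose peak C₀ = D/Vd = 168/8 = 21 mcg/mL.
Steady-state peak Cmax,ss = C₀·R = 21 × 4/3 ≈ 28.000 mcg/mL.
Peak 28.0 mcg/mL vs MTC 36 mcg/mL: below toxic threshold.

28.0 mcg/mL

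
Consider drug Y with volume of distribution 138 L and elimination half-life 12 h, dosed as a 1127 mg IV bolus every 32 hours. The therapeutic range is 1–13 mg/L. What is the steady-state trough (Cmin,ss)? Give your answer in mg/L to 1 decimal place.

k = ln2/t½ = ln2/12 ≈ 0.057762 h⁻¹; fraction remaining f = e^(−kτ) = e^(−0.057762×32) ≈ 0.1575.
Single-dose peak C₀ = D/Vd = 1127/138 ≈ 8.167 mg/L.
Steady-state trough Cmin,ss = C₀·f/(1−f) ≈ 8.167 × 0.1575/0.8425 ≈ 1.527 mg/L.
Trough 1.5 mg/L vs MEC 1 mg/L: adequate.

1.5 mg/L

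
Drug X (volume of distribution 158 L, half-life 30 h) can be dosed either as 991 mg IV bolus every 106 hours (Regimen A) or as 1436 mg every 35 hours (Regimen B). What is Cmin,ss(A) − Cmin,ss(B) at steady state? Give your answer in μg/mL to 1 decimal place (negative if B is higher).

Regimen A: f = (1/2)^(106/30) ≈ 0.0864; Cmin,ss = (991/158)·f/(1−f) ≈ 0.593 μg/mL.
Regimen B: f = (1/2)^(35/30) ≈ 0.4454; Cmin,ss = (1436/158)·f/(1−f) ≈ 7.299 μg/mL.
Difference ≈ 0.593 − 7.299 ≈ -6.706 μg/mL.

-6.7 μg/mL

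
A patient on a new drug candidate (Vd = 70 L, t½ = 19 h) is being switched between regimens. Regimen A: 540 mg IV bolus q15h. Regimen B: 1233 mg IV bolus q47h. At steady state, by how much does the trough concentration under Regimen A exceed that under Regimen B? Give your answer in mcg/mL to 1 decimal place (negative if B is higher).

6.7 mcg/mL

Regimen A: f = (1/2)^(15/19) ≈ 0.5786; Cmin,ss = (540/70)·f/(1−f) ≈ 10.592 mcg/mL.
Regimen B: f = (1/2)^(47/19) ≈ 0.1800; Cmin,ss = (1233/70)·f/(1−f) ≈ 3.867 mcg/mL.
Difference ≈ 10.592 − 3.867 ≈ 6.725 mcg/mL.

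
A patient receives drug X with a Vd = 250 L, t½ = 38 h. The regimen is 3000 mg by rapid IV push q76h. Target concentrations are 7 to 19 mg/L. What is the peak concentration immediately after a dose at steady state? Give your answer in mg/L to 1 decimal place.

τ = 76 h = 2 half-lives, so f = (1/2)^2 = 0.25.
Accumulation ratio R = 1/(1 − f) = 1/0.75 = 4/3.
Single-dose peak C₀ = D/Vd = 3000/250 = 12 mg/L.
Steady-state peak Cmax,ss = C₀·R = 12 × 4/3 ≈ 16.000 mg/L.
Peak 16.0 mg/L vs MTC 19 mg/L: below toxic threshold.

16.0 mg/L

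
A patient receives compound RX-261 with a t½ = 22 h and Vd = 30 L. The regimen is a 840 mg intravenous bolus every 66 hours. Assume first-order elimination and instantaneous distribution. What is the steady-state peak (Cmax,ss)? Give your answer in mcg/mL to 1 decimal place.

The dosing interval is 3 half-lives, so f = 2^(−3) = 0.125.
Accumulation ratio R = 1/(1 − f) = 1/0.875 = 8/7.
Single-dose peak C₀ = D/Vd = 840/30 = 28 mcg/mL.
Steady-state peak Cmax,ss = C₀·R = 28 × 8/7 ≈ 32.000 mcg/mL.

32.0 mcg/mL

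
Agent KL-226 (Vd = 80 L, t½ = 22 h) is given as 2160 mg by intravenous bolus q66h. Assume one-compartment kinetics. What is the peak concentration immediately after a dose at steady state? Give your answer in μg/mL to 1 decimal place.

30.9 μg/mL

The dosing interval is 3 half-lives, so f = 2^(−3) = 0.125.
At steady state, R = 1/(1 − 0.125) = 8/7.
Single-dose peak C₀ = D/Vd = 2160/80 = 27 μg/mL.
Steady-state peak Cmax,ss = C₀·R = 27 × 8/7 ≈ 30.857 μg/mL.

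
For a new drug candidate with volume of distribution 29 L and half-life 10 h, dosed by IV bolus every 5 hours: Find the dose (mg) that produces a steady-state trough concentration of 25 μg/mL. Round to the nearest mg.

τ/t½ = 5/10 ≈ 0.5, so f = (1/2)^(5/10) ≈ 0.707107.
Cmin,ss = (D/Vd)·f/(1−f), so D = Cmin,ss·Vd·(1−f)/f.
D = 25 × 29 × (1−f)/f ≈ 25 × 29 × 0.41421 ≈ 300.30 mg.

300 mg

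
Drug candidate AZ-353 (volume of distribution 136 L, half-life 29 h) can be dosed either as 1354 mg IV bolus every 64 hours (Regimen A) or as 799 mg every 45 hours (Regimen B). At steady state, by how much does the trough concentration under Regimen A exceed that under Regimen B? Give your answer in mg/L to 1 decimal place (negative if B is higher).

-0.3 mg/L

Regimen A: f = (1/2)^(64/29) ≈ 0.2166; Cmin,ss = (1354/136)·f/(1−f) ≈ 2.753 mg/L.
Regimen B: f = (1/2)^(45/29) ≈ 0.3411; Cmin,ss = (799/136)·f/(1−f) ≈ 3.041 mg/L.
Difference ≈ 2.753 − 3.041 ≈ -0.288 mg/L.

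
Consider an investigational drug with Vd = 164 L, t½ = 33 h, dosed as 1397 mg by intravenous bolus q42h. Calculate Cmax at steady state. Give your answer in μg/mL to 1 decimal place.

τ/t½ = 42/33 ≈ 1.2727, so fraction remaining f = (1/2)^(42/33) ≈ 0.4139.
At steady state, accumulation factor R = 1/(1 − e^(−kτ)) ≈ 1.7062.
Single-dose peak C₀ = D/Vd = 1397/164 ≈ 8.518 μg/mL.
Steady-state peak Cmax,ss = C₀·R ≈ 8.518 × 1.7062 ≈ 14.533 μg/mL.

14.5 μg/mL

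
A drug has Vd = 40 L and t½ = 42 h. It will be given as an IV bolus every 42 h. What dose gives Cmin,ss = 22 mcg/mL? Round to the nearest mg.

880 mg

τ/t½ = 42/42 ≈ 1, so f = (1/2)^(42/42) ≈ 0.500000.
Cmin,ss = (D/Vd)·f/(1−f), so D = Cmin,ss·Vd·(1−f)/f.
D = 22 × 40 × (1−f)/f ≈ 22 × 40 × 1.00000 ≈ 880.00 mg.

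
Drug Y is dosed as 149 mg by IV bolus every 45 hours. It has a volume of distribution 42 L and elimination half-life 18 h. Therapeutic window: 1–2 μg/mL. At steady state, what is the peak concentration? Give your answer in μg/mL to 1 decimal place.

4.3 μg/mL

k = ln2/t½ = ln2/18 ≈ 0.038508 h⁻¹; fraction remaining f = e^(−kτ) = e^(−0.038508×45) ≈ 0.1768.
At steady state, accumulation factor R = 1/(1 − e^(−kτ)) ≈ 1.2148.
Each bolus raises the concentration by D/Vd = 149/42 ≈ 3.548 μg/mL.
Steady-state peak Cmax,ss = C₀·R ≈ 3.548 × 1.2148 ≈ 4.310 μg/mL.
Peak 4.3 μg/mL vs MTC 2 μg/mL: exceeds toxic threshold.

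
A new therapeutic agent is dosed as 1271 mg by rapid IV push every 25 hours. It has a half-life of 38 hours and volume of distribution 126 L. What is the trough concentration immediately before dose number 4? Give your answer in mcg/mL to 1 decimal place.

f = (1/2)^(τ/t½) = (1/2)^(25/38) ≈ 0.6338.
C₀ = D/Vd = 1271/126 ≈ 10.087 mcg/mL.
Before the 4th dose, 3 doses have been given. Superposition: Cmin = C₀·(f + f² + … + f^3).
≈ 10.087 × (0.6338 + 0.4017 + 0.2546) ≈ 10.087 × 1.2901 ≈ 13.013 mcg/mL.

13.0 mcg/mL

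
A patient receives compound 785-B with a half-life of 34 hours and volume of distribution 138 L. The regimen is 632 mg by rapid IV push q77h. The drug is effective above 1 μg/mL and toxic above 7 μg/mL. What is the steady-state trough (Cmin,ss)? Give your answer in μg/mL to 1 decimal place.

k = ln2/t½ = ln2/34 ≈ 0.020387 h⁻¹; fraction remaining f = e^(−kτ) = e^(−0.020387×77) ≈ 0.2081.
Single-dose peak C₀ = D/Vd = 632/138 ≈ 4.580 μg/mL.
Steady-state trough Cmin,ss = C₀·f/(1−f) ≈ 4.580 × 0.2081/0.7919 ≈ 1.204 μg/mL.
Trough 1.2 μg/mL vs MEC 1 μg/mL: adequate.

1.2 μg/mL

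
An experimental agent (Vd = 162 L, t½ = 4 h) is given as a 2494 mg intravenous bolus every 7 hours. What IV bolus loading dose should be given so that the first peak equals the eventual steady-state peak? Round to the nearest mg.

f = (1/2)^(7/4) ≈ 0.297302; accumulation ratio R = 1/(1−f) ≈ 1.42309.
Loading dose to hit Cmax,ss on first dose: D_load = D_maint·R ≈ 2494 × 1.42309 ≈ 3549.19 mg.

3549 mg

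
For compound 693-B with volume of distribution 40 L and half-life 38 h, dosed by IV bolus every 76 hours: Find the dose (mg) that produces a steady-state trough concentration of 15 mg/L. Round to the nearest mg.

1800 mg

τ/t½ = 76/38 ≈ 2, so f = (1/2)^(76/38) ≈ 0.250000.
Cmin,ss = (D/Vd)·f/(1−f), so D = Cmin,ss·Vd·(1−f)/f.
D = 15 × 40 × (1−f)/f ≈ 15 × 40 × 3.00000 ≈ 1800.00 mg.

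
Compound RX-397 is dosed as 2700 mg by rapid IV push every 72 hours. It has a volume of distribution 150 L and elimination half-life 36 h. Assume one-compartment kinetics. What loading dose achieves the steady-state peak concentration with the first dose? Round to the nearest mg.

f = (1/2)^(72/36) ≈ 0.250000; accumulation ratio R = 1/(1−f) ≈ 1.33333.
Loading dose to hit Cmax,ss on first dose: D_load = D_maint·R ≈ 2700 × 1.33333 ≈ 3599.99 mg.

3600 mg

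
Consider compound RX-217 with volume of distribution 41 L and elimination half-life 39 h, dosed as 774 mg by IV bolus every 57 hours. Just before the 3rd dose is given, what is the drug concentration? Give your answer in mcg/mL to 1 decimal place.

9.3 mcg/mL

f = (1/2)^(τ/t½) = (1/2)^(57/39) ≈ 0.3631.
C₀ = D/Vd = 774/41 ≈ 18.878 mcg/mL.
Before the 3rd dose, 2 doses have been given. Superposition: Cmin = C₀·(f + f²).
≈ 18.878 × (0.3631 + 0.1318) ≈ 18.878 × 0.4949 ≈ 9.343 mcg/mL.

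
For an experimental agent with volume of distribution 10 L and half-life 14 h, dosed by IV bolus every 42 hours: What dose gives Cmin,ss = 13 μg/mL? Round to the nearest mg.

910 mg

τ/t½ = 42/14 ≈ 3, so f = (1/2)^(42/14) ≈ 0.125000.
Cmin,ss = (D/Vd)·f/(1−f), so D = Cmin,ss·Vd·(1−f)/f.
D = 13 × 10 × (1−f)/f ≈ 13 × 10 × 7.00000 ≈ 910.00 mg.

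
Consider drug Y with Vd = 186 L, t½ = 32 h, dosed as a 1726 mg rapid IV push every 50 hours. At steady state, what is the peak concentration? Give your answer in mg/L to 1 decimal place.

k = ln2/t½ = ln2/32 ≈ 0.021661 h⁻¹; fraction remaining f = e^(−kτ) = e^(−0.021661×50) ≈ 0.3386.
Accumulation ratio R = 1/(1 − f) ≈ 1/0.6614 ≈ 1.5119.
Single-dose peak C₀ = D/Vd = 1726/186 ≈ 9.280 mg/L.
Steady-state peak Cmax,ss = C₀·R ≈ 9.280 × 1.5119 ≈ 14.030 mg/L.

14.0 mg/L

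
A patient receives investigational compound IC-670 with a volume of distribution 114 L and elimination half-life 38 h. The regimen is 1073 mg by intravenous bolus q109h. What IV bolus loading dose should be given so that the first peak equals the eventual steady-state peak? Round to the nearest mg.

1243 mg

f = (1/2)^(109/38) ≈ 0.136936; accumulation ratio R = 1/(1−f) ≈ 1.15866.
Loading dose to hit Cmax,ss on first dose: D_load = D_maint·R ≈ 1073 × 1.15866 ≈ 1243.24 mg.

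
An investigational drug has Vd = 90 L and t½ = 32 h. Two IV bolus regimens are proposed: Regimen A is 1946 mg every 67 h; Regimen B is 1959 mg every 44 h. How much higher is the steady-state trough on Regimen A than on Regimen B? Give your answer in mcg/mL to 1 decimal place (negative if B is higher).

Regimen A: f = (1/2)^(67/32) ≈ 0.2343; Cmin,ss = (1946/90)·f/(1−f) ≈ 6.616 mcg/mL.
Regimen B: f = (1/2)^(44/32) ≈ 0.3856; Cmin,ss = (1959/90)·f/(1−f) ≈ 13.661 mcg/mL.
Difference ≈ 6.616 − 13.661 ≈ -7.045 mcg/mL.

-7.0 mcg/mL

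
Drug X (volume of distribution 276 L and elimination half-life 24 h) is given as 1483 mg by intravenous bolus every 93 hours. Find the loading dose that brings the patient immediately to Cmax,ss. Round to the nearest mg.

f = (1/2)^(93/24) ≈ 0.068157; accumulation ratio R = 1/(1−f) ≈ 1.07314.
Loading dose to hit Cmax,ss on first dose: D_load = D_maint·R ≈ 1483 × 1.07314 ≈ 1591.47 mg.

1591 mg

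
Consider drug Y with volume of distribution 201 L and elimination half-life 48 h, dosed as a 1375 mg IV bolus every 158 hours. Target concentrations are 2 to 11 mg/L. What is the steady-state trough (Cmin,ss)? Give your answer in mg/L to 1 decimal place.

0.8 mg/L

Over one 158-h interval, 158/48 ≈ 3.2917 half-lives elapse, leaving f ≈ 0.1021 of each dose.
At steady state, accumulation factor R = 1/(1 − e^(−kτ)) ≈ 1.1137.
Single-dose peak C₀ = D/Vd = 1375/201 ≈ 6.841 mg/L.
Cmax,ss = C₀/(1 − f) ≈ 6.841/0.8979 ≈ 7.619 mg/L.
One interval later, Cmin,ss = Cmax,ss·e^(−kτ) ≈ 7.619 × 0.1021 ≈ 0.778 mg/L.
Trough 0.8 mg/L vs MEC 2 mg/L: subtherapeutic.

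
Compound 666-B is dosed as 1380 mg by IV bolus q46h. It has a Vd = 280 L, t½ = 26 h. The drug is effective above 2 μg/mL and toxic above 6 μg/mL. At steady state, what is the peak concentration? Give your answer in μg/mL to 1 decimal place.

Over one 46-h interval, 46/26 ≈ 1.7692 half-lives elapse, leaving f ≈ 0.2934 of each dose.
Accumulation ratio R = 1/(1 − f) ≈ 1/0.7066 ≈ 1.4152.
Each bolus raises the concentration by D/Vd = 1380/280 ≈ 4.929 μg/mL.
Steady-state peak Cmax,ss = C₀·R ≈ 4.929 × 1.4152 ≈ 6.976 μg/mL.
Peak 7.0 μg/mL vs MTC 6 μg/mL: exceeds toxic threshold.

7.0 μg/mL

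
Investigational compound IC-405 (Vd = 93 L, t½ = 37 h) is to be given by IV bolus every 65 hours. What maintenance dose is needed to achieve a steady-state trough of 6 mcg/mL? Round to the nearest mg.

1328 mg

τ/t½ = 65/37 ≈ 1.7568, so f = (1/2)^(65/37) ≈ 0.295913.
Cmin,ss = (D/Vd)·f/(1−f), so D = Cmin,ss·Vd·(1−f)/f.
D = 6 × 93 × (1−f)/f ≈ 6 × 93 × 2.37937 ≈ 1327.69 mg.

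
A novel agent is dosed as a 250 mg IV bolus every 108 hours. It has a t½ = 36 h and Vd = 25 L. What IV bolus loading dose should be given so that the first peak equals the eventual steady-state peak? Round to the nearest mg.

286 mg

f = (1/2)^(108/36) ≈ 0.125000; accumulation ratio R = 1/(1−f) ≈ 1.14286.
Loading dose to hit Cmax,ss on first dose: D_load = D_maint·R ≈ 250 × 1.14286 ≈ 285.71 mg.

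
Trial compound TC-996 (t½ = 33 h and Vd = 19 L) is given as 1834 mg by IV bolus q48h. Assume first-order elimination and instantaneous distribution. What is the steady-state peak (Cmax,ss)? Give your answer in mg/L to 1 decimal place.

k = ln2/t½ = ln2/33 ≈ 0.021004 h⁻¹; fraction remaining f = e^(−kτ) = e^(−0.021004×48) ≈ 0.3649.
At steady state, accumulation factor R = 1/(1 − e^(−kτ)) ≈ 1.5746.
Each bolus raises the concentration by D/Vd = 1834/19 ≈ 96.526 mg/L.
Steady-state peak Cmax,ss = C₀·R ≈ 96.526 × 1.5746 ≈ 151.990 mg/L.

152.0 mg/L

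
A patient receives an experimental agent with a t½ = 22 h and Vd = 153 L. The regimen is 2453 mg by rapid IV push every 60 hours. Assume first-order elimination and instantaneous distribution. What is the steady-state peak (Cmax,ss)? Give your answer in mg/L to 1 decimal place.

18.9 mg/L

Over one 60-h interval, 60/22 ≈ 2.7273 half-lives elapse, leaving f ≈ 0.1510 of each dose.
At steady state, accumulation factor R = 1/(1 − e^(−kτ)) ≈ 1.1779.
Each bolus raises the concentration by D/Vd = 2453/153 ≈ 16.033 mg/L.
Steady-state peak Cmax,ss = C₀·R ≈ 16.033 × 1.1779 ≈ 18.885 mg/L.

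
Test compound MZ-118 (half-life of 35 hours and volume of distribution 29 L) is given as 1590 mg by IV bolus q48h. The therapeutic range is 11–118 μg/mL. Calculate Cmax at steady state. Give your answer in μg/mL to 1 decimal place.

89.4 μg/mL

τ/t½ = 48/35 ≈ 1.3714, so fraction remaining f = (1/2)^(48/35) ≈ 0.3865.
At steady state, accumulation factor R = 1/(1 − e^(−kτ)) ≈ 1.6300.
Each bolus raises the concentration by D/Vd = 1590/29 ≈ 54.828 μg/mL.
Cmax,ss = C₀/(1 − f) ≈ 54.828/0.6135 ≈ 89.369 μg/mL.
Peak 89.4 μg/mL vs MTC 118 μg/mL: below toxic threshold.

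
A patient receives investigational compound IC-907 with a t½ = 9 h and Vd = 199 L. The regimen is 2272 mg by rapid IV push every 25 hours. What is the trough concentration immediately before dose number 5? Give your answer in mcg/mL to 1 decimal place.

f = (1/2)^(τ/t½) = (1/2)^(25/9) ≈ 0.1458.
C₀ = D/Vd = 2272/199 ≈ 11.417 mcg/mL.
Before the 5th dose, 4 doses have been given. Superposition: Cmin = C₀·(f + f² + … + f^4).
≈ 11.417 × (0.1458 + 0.0213 + 0.0031 + 0.0005) ≈ 11.417 × 0.1707 ≈ 1.949 mcg/mL.

1.9 mcg/mL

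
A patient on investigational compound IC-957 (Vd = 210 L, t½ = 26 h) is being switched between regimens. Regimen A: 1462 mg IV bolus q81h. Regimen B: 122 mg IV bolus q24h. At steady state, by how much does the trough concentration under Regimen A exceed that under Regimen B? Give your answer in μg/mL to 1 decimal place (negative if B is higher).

0.3 μg/mL

Regimen A: f = (1/2)^(81/26) ≈ 0.1154; Cmin,ss = (1462/210)·f/(1−f) ≈ 0.908 μg/mL.
Regimen B: f = (1/2)^(24/26) ≈ 0.5274; Cmin,ss = (122/210)·f/(1−f) ≈ 0.648 μg/mL.
Difference ≈ 0.908 − 0.648 ≈ 0.260 μg/mL.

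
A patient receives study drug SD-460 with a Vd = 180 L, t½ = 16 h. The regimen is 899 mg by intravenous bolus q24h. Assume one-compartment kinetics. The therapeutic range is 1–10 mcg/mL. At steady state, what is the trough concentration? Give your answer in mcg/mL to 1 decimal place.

2.7 mcg/mL

k = ln2/t½ = ln2/16 ≈ 0.043322 h⁻¹; fraction remaining f = e^(−kτ) = e^(−0.043322×24) ≈ 0.3536.
Single-dose peak C₀ = D/Vd = 899/180 ≈ 4.994 mcg/mL.
Steady-state trough Cmin,ss = C₀·f/(1−f) ≈ 4.994 × 0.3536/0.6464 ≈ 2.732 mcg/mL.
Trough 2.7 mcg/mL vs MEC 1 mcg/mL: adequate.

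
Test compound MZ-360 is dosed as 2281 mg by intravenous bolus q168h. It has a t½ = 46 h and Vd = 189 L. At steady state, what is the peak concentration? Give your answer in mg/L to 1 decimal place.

13.1 mg/L

k = ln2/t½ = ln2/46 ≈ 0.015068 h⁻¹; fraction remaining f = e^(−kτ) = e^(−0.015068×168) ≈ 0.0795.
At steady state, accumulation factor R = 1/(1 − e^(−kτ)) ≈ 1.0864.
Each bolus raises the concentration by D/Vd = 2281/189 ≈ 12.069 mg/L.
Steady-state peak Cmax,ss = C₀·R ≈ 12.069 × 1.0864 ≈ 13.112 mg/L.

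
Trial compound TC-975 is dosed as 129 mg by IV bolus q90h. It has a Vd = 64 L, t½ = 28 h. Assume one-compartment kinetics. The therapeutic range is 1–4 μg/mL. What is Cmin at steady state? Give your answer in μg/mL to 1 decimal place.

Over one 90-h interval, 90/28 ≈ 3.2143 half-lives elapse, leaving f ≈ 0.1077 of each dose.
At steady state, accumulation factor R = 1/(1 − e^(−kτ)) ≈ 1.1207.
Each bolus raises the concentration by D/Vd = 129/64 ≈ 2.016 μg/mL.
Steady-state peak Cmax,ss = C₀·R ≈ 2.016 × 1.1207 ≈ 2.259 μg/mL.
Steady-state trough Cmin,ss = Cmax,ss·f ≈ 2.259 × 0.1077 ≈ 0.243 μg/mL.
Trough 0.2 μg/mL vs MEC 1 μg/mL: subtherapeutic.

0.2 μg/mL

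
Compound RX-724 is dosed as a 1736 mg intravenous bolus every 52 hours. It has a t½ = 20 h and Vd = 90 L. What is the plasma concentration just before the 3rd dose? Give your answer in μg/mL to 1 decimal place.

3.7 μg/mL

f = (1/2)^(τ/t½) = (1/2)^(52/20) ≈ 0.1649.
C₀ = D/Vd = 1736/90 ≈ 19.289 μg/mL.
Before the 3rd dose, 2 doses have been given. Superposition: Cmin = C₀·(f + f²).
≈ 19.289 × (0.1649 + 0.0272) ≈ 19.289 × 0.1921 ≈ 3.705 μg/mL.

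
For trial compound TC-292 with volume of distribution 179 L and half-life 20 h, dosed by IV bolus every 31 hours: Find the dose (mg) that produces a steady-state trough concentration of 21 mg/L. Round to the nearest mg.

τ/t½ = 31/20 ≈ 1.55, so f = (1/2)^(31/20) ≈ 0.341510.
Cmin,ss = (D/Vd)·f/(1−f), so D = Cmin,ss·Vd·(1−f)/f.
D = 21 × 179 × (1−f)/f ≈ 21 × 179 × 1.92817 ≈ 7247.99 mg.

7248 mg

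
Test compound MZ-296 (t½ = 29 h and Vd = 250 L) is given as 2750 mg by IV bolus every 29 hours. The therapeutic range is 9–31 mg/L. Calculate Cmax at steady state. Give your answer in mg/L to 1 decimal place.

τ = 29 h = 1 half-life, so f = (1/2)^1 = 0.5.
At steady state, R = 1/(1 − 0.5) = 2/1.
Single-dose peak C₀ = D/Vd = 2750/250 = 11 mg/L.
Steady-state peak Cmax,ss = C₀·R = 11 × 2/1 ≈ 22.000 mg/L.
Peak 22.0 mg/L vs MTC 31 mg/L: below toxic threshold.

22.0 mg/L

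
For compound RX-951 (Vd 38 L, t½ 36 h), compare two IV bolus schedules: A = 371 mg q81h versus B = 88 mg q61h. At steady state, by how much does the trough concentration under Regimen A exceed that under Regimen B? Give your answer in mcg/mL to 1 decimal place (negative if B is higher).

1.6 mcg/mL

Regimen A: f = (1/2)^(81/36) ≈ 0.2102; Cmin,ss = (371/38)·f/(1−f) ≈ 2.598 mcg/mL.
Regimen B: f = (1/2)^(61/36) ≈ 0.3090; Cmin,ss = (88/38)·f/(1−f) ≈ 1.036 mcg/mL.
Difference ≈ 2.598 − 1.036 ≈ 1.562 mcg/mL.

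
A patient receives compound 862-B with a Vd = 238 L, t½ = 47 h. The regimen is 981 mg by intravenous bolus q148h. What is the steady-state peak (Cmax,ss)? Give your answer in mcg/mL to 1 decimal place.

τ/t½ = 148/47 ≈ 3.1489, so fraction remaining f = (1/2)^(148/47) ≈ 0.1127.
Accumulation ratio R = 1/(1 − f) ≈ 1/0.8873 ≈ 1.1270.
Single-dose peak C₀ = D/Vd = 981/238 ≈ 4.122 mcg/mL.
Steady-state peak Cmax,ss = C₀·R ≈ 4.122 × 1.1270 ≈ 4.645 mcg/mL.

4.6 mcg/mL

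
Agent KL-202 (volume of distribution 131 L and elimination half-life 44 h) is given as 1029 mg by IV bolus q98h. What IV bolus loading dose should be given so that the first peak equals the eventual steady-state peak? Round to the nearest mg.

f = (1/2)^(98/44) ≈ 0.213562; accumulation ratio R = 1/(1−f) ≈ 1.27156.
Loading dose to hit Cmax,ss on first dose: D_load = D_maint·R ≈ 1029 × 1.27156 ≈ 1308.44 mg.

1308 mg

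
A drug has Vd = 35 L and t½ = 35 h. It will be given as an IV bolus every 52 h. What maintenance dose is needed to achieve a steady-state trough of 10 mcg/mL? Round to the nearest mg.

τ/t½ = 52/35 ≈ 1.4857, so f = (1/2)^(52/35) ≈ 0.357072.
Cmin,ss = (D/Vd)·f/(1−f), so D = Cmin,ss·Vd·(1−f)/f.
D = 10 × 35 × (1−f)/f ≈ 10 × 35 × 1.80056 ≈ 630.20 mg.

630 mg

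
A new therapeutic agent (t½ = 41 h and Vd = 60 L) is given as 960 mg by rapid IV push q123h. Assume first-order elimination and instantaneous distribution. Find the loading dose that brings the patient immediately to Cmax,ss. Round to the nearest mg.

1097 mg

f = (1/2)^(123/41) ≈ 0.125000; accumulation ratio R = 1/(1−f) ≈ 1.14286.
Loading dose to hit Cmax,ss on first dose: D_load = D_maint·R ≈ 960 × 1.14286 ≈ 1097.15 mg.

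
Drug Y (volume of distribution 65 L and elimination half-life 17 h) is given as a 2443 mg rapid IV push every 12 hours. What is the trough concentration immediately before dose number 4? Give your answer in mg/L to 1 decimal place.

45.8 mg/L

f = (1/2)^(τ/t½) = (1/2)^(12/17) ≈ 0.6131.
C₀ = D/Vd = 2443/65 ≈ 37.585 mg/L.
Before the 4th dose, 3 doses have been given. Superposition: Cmin = C₀·(f + f² + … + f^3).
≈ 37.585 × (0.6131 + 0.3759 + 0.2305) ≈ 37.585 × 1.2195 ≈ 45.835 mg/L.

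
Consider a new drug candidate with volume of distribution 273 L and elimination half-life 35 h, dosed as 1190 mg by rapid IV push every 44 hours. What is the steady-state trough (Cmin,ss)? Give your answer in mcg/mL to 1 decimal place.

3.1 mcg/mL

τ/t½ = 44/35 ≈ 1.2571, so fraction remaining f = (1/2)^(44/35) ≈ 0.4184.
At steady state, accumulation factor R = 1/(1 − e^(−kτ)) ≈ 1.7194.
Each bolus raises the concentration by D/Vd = 1190/273 ≈ 4.359 mcg/mL.
Cmax,ss = C₀/(1 − f) ≈ 4.359/0.5816 ≈ 7.495 mcg/mL.
Steady-state trough Cmin,ss = Cmax,ss·f ≈ 7.495 × 0.4184 ≈ 3.136 mcg/mL.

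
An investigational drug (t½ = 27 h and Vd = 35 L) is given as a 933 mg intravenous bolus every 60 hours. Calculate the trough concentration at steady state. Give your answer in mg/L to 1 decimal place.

7.3 mg/L

τ/t½ = 60/27 ≈ 2.2222, so fraction remaining f = (1/2)^(60/27) ≈ 0.2143.
At steady state, accumulation factor R = 1/(1 − e^(−kτ)) ≈ 1.2728.
Each bolus raises the concentration by D/Vd = 933/35 ≈ 26.657 mg/L.
Steady-state peak Cmax,ss = C₀·R ≈ 26.657 × 1.2728 ≈ 33.929 mg/L.
One interval later, Cmin,ss = Cmax,ss·e^(−kτ) ≈ 33.929 × 0.2143 ≈ 7.271 mg/L.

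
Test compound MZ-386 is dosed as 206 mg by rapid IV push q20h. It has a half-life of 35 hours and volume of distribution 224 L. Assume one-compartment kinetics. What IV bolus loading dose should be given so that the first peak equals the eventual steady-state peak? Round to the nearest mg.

630 mg

f = (1/2)^(20/35) ≈ 0.672950; accumulation ratio R = 1/(1−f) ≈ 3.05764.
Loading dose to hit Cmax,ss on first dose: D_load = D_maint·R ≈ 206 × 3.05764 ≈ 629.87 mg.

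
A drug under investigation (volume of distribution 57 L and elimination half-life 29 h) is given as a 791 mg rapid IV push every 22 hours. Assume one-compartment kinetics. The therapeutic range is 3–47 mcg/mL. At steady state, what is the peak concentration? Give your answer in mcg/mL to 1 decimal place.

k = ln2/t½ = ln2/29 ≈ 0.023902 h⁻¹; fraction remaining f = e^(−kτ) = e^(−0.023902×22) ≈ 0.5911.
At steady state, accumulation factor R = 1/(1 − e^(−kτ)) ≈ 2.4456.
Single-dose peak C₀ = D/Vd = 791/57 ≈ 13.877 mcg/mL.
Cmax,ss = C₀/(1 − f) ≈ 13.877/0.4089 ≈ 33.937 mcg/mL.
Peak 33.9 mcg/mL vs MTC 47 mcg/mL: below toxic threshold.

33.9 mcg/mL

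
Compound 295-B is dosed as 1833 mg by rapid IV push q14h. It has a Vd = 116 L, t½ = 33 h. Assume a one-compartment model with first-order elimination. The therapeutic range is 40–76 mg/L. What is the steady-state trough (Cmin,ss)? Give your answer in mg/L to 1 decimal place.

τ/t½ = 14/33 ≈ 0.42424, so fraction remaining f = (1/2)^(14/33) ≈ 0.7452.
Accumulation ratio R = 1/(1 − f) ≈ 1/0.2548 ≈ 3.9246.
Single-dose peak C₀ = D/Vd = 1833/116 ≈ 15.802 mg/L.
Steady-state peak Cmax,ss = C₀·R ≈ 15.802 × 3.9246 ≈ 62.017 mg/L.
One interval later, Cmin,ss = Cmax,ss·e^(−kτ) ≈ 62.017 × 0.7452 ≈ 46.215 mg/L.
Trough 46.2 mg/L vs MEC 40 mg/L: adequate.

46.2 mg/L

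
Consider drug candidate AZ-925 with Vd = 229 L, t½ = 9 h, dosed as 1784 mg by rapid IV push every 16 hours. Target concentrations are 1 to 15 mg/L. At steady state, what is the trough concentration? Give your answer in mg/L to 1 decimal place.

3.2 mg/L

Over one 16-h interval, 16/9 ≈ 1.7778 half-lives elapse, leaving f ≈ 0.2916 of each dose.
Each bolus raises the concentration by D/Vd = 1784/229 ≈ 7.790 mg/L.
Steady-state trough Cmin,ss = C₀·f/(1−f) ≈ 7.790 × 0.2916/0.7084 ≈ 3.207 mg/L.
Trough 3.2 mg/L vs MEC 1 mg/L: adequate.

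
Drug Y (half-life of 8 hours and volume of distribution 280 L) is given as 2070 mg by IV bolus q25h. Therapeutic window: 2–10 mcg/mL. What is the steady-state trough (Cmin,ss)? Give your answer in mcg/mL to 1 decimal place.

1.0 mcg/mL

k = ln2/t½ = ln2/8 ≈ 0.086643 h⁻¹; fraction remaining f = e^(−kτ) = e^(−0.086643×25) ≈ 0.1146.
Single-dose peak C₀ = D/Vd = 2070/280 ≈ 7.393 mcg/mL.
Steady-state trough Cmin,ss = C₀·f/(1−f) ≈ 7.393 × 0.1146/0.8854 ≈ 0.957 mcg/mL.
Trough 1.0 mcg/mL vs MEC 2 mcg/mL: subtherapeutic.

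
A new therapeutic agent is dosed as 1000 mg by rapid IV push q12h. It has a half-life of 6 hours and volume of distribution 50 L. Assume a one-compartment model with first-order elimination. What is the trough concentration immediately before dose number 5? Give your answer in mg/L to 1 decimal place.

f = (1/2)^(τ/t½) = (1/2)^(12/6) ≈ 0.2500.
C₀ = D/Vd = 1000/50 ≈ 20.000 mg/L.
Before the 5th dose, 4 doses have been given. Superposition: Cmin = C₀·(f + f² + … + f^4).
≈ 20.000 × (0.2500 + 0.0625 + 0.0156 + 0.0039) ≈ 20.000 × 0.3320 ≈ 6.640 mg/L.

6.6 mg/L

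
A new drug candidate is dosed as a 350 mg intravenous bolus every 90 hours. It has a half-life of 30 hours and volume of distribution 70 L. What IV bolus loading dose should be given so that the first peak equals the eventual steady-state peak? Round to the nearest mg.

400 mg

f = (1/2)^(90/30) ≈ 0.125000; accumulation ratio R = 1/(1−f) ≈ 1.14286.
Loading dose to hit Cmax,ss on first dose: D_load = D_maint·R ≈ 350 × 1.14286 ≈ 400.00 mg.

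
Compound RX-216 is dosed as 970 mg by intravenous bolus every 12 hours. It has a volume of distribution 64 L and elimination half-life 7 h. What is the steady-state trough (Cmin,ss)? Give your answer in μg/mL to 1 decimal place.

k = ln2/t½ = ln2/7 ≈ 0.099021 h⁻¹; fraction remaining f = e^(−kτ) = e^(−0.099021×12) ≈ 0.3048.
At steady state, accumulation factor R = 1/(1 − e^(−kτ)) ≈ 1.4384.
Single-dose peak C₀ = D/Vd = 970/64 ≈ 15.156 μg/mL.
Cmax,ss = C₀/(1 − f) ≈ 15.156/0.6952 ≈ 21.801 μg/mL.
One interval later, Cmin,ss = Cmax,ss·e^(−kτ) ≈ 21.801 × 0.3048 ≈ 6.645 μg/mL.

6.6 μg/mL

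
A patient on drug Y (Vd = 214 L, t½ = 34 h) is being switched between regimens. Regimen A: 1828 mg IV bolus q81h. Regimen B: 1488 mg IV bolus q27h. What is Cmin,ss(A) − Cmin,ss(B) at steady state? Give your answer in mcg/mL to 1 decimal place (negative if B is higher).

-7.4 mcg/mL

Regimen A: f = (1/2)^(81/34) ≈ 0.1918; Cmin,ss = (1828/214)·f/(1−f) ≈ 2.027 mcg/mL.
Regimen B: f = (1/2)^(27/34) ≈ 0.5767; Cmin,ss = (1488/214)·f/(1−f) ≈ 9.473 mcg/mL.
Difference ≈ 2.027 − 9.473 ≈ -7.446 mcg/mL.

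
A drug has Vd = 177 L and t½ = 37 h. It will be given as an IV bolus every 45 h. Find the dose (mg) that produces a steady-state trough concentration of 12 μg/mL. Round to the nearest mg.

2811 mg

τ/t½ = 45/37 ≈ 1.2162, so f = (1/2)^(45/37) ≈ 0.430410.
Cmin,ss = (D/Vd)·f/(1−f), so D = Cmin,ss·Vd·(1−f)/f.
D = 12 × 177 × (1−f)/f ≈ 12 × 177 × 1.32337 ≈ 2810.84 mg.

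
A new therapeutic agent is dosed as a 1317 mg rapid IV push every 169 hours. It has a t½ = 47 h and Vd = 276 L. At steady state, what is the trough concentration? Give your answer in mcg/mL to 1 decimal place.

Over one 169-h interval, 169/47 ≈ 3.5957 half-lives elapse, leaving f ≈ 0.0827 of each dose.
At steady state, accumulation factor R = 1/(1 − e^(−kτ)) ≈ 1.0902.
Each bolus raises the concentration by D/Vd = 1317/276 ≈ 4.772 mcg/mL.
Cmax,ss = C₀/(1 − f) ≈ 4.772/0.9173 ≈ 5.202 mcg/mL.
One interval later, Cmin,ss = Cmax,ss·e^(−kτ) ≈ 5.202 × 0.0827 ≈ 0.430 mcg/mL.

0.4 mcg/mL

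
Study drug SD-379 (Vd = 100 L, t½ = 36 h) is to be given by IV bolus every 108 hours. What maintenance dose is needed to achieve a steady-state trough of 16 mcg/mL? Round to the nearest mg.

τ/t½ = 108/36 ≈ 3, so f = (1/2)^(108/36) ≈ 0.125000.
Cmin,ss = (D/Vd)·f/(1−f), so D = Cmin,ss·Vd·(1−f)/f.
D = 16 × 100 × (1−f)/f ≈ 16 × 100 × 7.00000 ≈ 11200.00 mg.

11200 mg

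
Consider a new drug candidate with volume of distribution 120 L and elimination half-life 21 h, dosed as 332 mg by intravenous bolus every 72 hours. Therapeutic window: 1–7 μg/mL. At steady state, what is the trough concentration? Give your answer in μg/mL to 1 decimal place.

τ/t½ = 72/21 ≈ 3.4286, so fraction remaining f = (1/2)^(72/21) ≈ 0.0929.
At steady state, accumulation factor R = 1/(1 − e^(−kτ)) ≈ 1.1024.
Single-dose peak C₀ = D/Vd = 332/120 ≈ 2.767 μg/mL.
Steady-state peak Cmax,ss = C₀·R ≈ 2.767 × 1.1024 ≈ 3.050 μg/mL.
One interval later, Cmin,ss = Cmax,ss·e^(−kτ) ≈ 3.050 × 0.0929 ≈ 0.283 μg/mL.
Trough 0.3 μg/mL vs MEC 1 μg/mL: subtherapeutic.

0.3 μg/mL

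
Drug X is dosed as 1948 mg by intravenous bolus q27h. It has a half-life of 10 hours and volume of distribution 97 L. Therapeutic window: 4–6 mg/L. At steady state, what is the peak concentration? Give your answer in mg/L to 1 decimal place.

23.7 mg/L

Over one 27-h interval, 27/10 ≈ 2.7 half-lives elapse, leaving f ≈ 0.1539 of each dose.
At steady state, accumulation factor R = 1/(1 − e^(−kτ)) ≈ 1.1819.
Single-dose peak C₀ = D/Vd = 1948/97 ≈ 20.082 mg/L.
Steady-state peak Cmax,ss = C₀·R ≈ 20.082 × 1.1819 ≈ 23.735 mg/L.
Peak 23.7 mg/L vs MTC 6 mg/L: exceeds toxic threshold.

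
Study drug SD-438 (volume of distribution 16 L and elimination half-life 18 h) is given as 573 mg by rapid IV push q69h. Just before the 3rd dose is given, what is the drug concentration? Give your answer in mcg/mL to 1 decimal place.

f = (1/2)^(τ/t½) = (1/2)^(69/18) ≈ 0.0702.
C₀ = D/Vd = 573/16 ≈ 35.812 mcg/mL.
Before the 3rd dose, 2 doses have been given. Superposition: Cmin = C₀·(f + f²).
≈ 35.812 × (0.0702 + 0.0049) ≈ 35.812 × 0.0751 ≈ 2.689 mcg/mL.

2.7 mcg/mL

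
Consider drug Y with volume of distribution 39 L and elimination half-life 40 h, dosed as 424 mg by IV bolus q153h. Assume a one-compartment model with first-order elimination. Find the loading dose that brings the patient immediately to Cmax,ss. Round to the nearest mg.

f = (1/2)^(153/40) ≈ 0.070560; accumulation ratio R = 1/(1−f) ≈ 1.07592.
Loading dose to hit Cmax,ss on first dose: D_load = D_maint·R ≈ 424 × 1.07592 ≈ 456.19 mg.

456 mg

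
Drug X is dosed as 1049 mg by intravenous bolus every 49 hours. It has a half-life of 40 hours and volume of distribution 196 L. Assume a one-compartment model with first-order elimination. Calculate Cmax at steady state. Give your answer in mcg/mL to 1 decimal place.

Over one 49-h interval, 49/40 ≈ 1.225 half-lives elapse, leaving f ≈ 0.4278 of each dose.
Accumulation ratio R = 1/(1 − f) ≈ 1/0.5722 ≈ 1.7476.
Each bolus raises the concentration by D/Vd = 1049/196 ≈ 5.352 mcg/mL.
Cmax,ss = C₀/(1 − f) ≈ 5.352/0.5722 ≈ 9.353 mcg/mL.

9.4 mcg/mL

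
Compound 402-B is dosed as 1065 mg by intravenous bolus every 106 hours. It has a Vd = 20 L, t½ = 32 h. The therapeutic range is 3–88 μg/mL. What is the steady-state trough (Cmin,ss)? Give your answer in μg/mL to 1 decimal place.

6.0 μg/mL

k = ln2/t½ = ln2/32 ≈ 0.021661 h⁻¹; fraction remaining f = e^(−kτ) = e^(−0.021661×106) ≈ 0.1007.
At steady state, accumulation factor R = 1/(1 − e^(−kτ)) ≈ 1.1120.
Each bolus raises the concentration by D/Vd = 1065/20 ≈ 53.250 μg/mL.
Cmax,ss = C₀/(1 − f) ≈ 53.250/0.8993 ≈ 59.213 μg/mL.
One interval later, Cmin,ss = Cmax,ss·e^(−kτ) ≈ 59.213 × 0.1007 ≈ 5.963 μg/mL.
Trough 6.0 μg/mL vs MEC 3 μg/mL: adequate.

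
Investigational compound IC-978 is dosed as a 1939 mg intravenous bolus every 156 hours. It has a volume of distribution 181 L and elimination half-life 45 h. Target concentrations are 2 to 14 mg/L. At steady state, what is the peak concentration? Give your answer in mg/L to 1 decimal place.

11.8 mg/L

Over one 156-h interval, 156/45 ≈ 3.4667 half-lives elapse, leaving f ≈ 0.0905 of each dose.
At steady state, accumulation factor R = 1/(1 − e^(−kτ)) ≈ 1.0995.
Each bolus raises the concentration by D/Vd = 1939/181 ≈ 10.713 mg/L.
Cmax,ss = C₀/(1 − f) ≈ 10.713/0.9095 ≈ 11.779 mg/L.
Peak 11.8 mg/L vs MTC 14 mg/L: below toxic threshold.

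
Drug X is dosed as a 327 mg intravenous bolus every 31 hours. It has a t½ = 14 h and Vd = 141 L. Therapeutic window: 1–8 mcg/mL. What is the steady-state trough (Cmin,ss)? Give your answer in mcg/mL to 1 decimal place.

0.6 mcg/mL

Over one 31-h interval, 31/14 ≈ 2.2143 half-lives elapse, leaving f ≈ 0.2155 of each dose.
Each bolus raises the concentration by D/Vd = 327/141 ≈ 2.319 mcg/mL.
Steady-state trough Cmin,ss = C₀·f/(1−f) ≈ 2.319 × 0.2155/0.7845 ≈ 0.637 mcg/mL.
Trough 0.6 mcg/mL vs MEC 1 mcg/mL: subtherapeutic.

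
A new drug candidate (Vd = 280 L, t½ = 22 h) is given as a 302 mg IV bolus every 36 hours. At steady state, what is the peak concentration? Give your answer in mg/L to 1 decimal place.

k = ln2/t½ = ln2/22 ≈ 0.031507 h⁻¹; fraction remaining f = e^(−kτ) = e^(−0.031507×36) ≈ 0.3217.
Accumulation ratio R = 1/(1 − f) ≈ 1/0.6783 ≈ 1.4743.
Single-dose peak C₀ = D/Vd = 302/280 ≈ 1.079 mg/L.
Cmax,ss = C₀/(1 − f) ≈ 1.079/0.6783 ≈ 1.591 mg/L.

1.6 mg/L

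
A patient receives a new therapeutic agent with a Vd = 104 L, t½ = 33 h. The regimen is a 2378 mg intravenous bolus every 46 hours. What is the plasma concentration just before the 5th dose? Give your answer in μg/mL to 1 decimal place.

13.8 μg/mL

f = (1/2)^(τ/t½) = (1/2)^(46/33) ≈ 0.3805.
C₀ = D/Vd = 2378/104 ≈ 22.865 μg/mL.
Before the 5th dose, 4 doses have been given. Superposition: Cmin = C₀·(f + f² + … + f^4).
≈ 22.865 × (0.3805 + 0.1448 + 0.0551 + 0.0210) ≈ 22.865 × 0.6014 ≈ 13.751 μg/mL.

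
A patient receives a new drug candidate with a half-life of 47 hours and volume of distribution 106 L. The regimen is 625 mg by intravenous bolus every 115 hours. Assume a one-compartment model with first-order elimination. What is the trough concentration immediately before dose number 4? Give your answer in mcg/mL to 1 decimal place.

f = (1/2)^(τ/t½) = (1/2)^(115/47) ≈ 0.1834.
C₀ = D/Vd = 625/106 ≈ 5.896 mcg/mL.
Before the 4th dose, 3 doses have been given. Superposition: Cmin = C₀·(f + f² + … + f^3).
≈ 5.896 × (0.1834 + 0.0336 + 0.0062) ≈ 5.896 × 0.2232 ≈ 1.316 mcg/mL.

1.3 mcg/mL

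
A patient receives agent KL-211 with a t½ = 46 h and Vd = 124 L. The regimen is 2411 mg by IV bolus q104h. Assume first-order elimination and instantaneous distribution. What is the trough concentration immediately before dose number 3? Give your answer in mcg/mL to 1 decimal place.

f = (1/2)^(τ/t½) = (1/2)^(104/46) ≈ 0.2086.
C₀ = D/Vd = 2411/124 ≈ 19.444 mcg/mL.
Before the 3rd dose, 2 doses have been given. Superposition: Cmin = C₀·(f + f²).
≈ 19.444 × (0.2086 + 0.0435) ≈ 19.444 × 0.2521 ≈ 4.902 mcg/mL.

4.9 mcg/mL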